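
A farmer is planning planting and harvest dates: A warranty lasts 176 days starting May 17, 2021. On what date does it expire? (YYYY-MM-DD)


Start: 2021-05-17
Adding 176 days
Days remaining in May: 14
After May: 162 days still to add
June 2021: 30 days, 132 remaining
July 2021: 31 days, 101 remaining
August 2021: 31 days, 70 remaining
September 2021: 30 days, 40 remaining
Result: 2021-11-09

2021-11-09


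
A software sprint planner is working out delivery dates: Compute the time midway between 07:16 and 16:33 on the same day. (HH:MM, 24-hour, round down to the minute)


Start time: 07:16 = 436 minutes from midnight
End time: 16:33 = 993 minutes from midnight
Sum: 436 + 993 = 1429
Midpoint: 1429 / 2 = 714 minutes
Convert: 714 / 60 = 11 hours, 54 minutes
Result: 11:54

11:54


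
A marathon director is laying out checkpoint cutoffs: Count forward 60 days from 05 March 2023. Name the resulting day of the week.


Start: 2023-03-05 (Sunday)
Step 1 - find target date: add 60 days
  2023-03-05 + 60 days = 2023-05-04
Step 2 - day of week:
  60 mod 7 = 4
  Sunday + 4 days -> Thursday
Result: Thursday (2023-05-04)

Thursday


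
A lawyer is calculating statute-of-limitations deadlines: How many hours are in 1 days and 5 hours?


Days: 1
Extra hours: 5
Hours per day: 24
Days to hours: 1 x 24 = 24
Total: 24 + 5 = 29

29


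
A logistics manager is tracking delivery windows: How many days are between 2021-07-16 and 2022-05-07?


Start date: 2021-07-16
End date: 2022-05-07
Jul 2021: +16 days
Aug 2021: +31 days
Sep 2021: +30 days
... (8 more months)
Total: 295 days

295


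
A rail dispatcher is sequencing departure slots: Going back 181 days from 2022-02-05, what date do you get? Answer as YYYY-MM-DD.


Start: 2022-02-05
Subtracting 181 days
Days already passed in February: 5
After going back through February: 176 more days to subtract
January 2022: 31 days, 145 remaining
December 2021: 31 days, 114 remaining
November 2021: 30 days, 84 remaining
October 2021: 31 days, 53 remaining
Result: 2021-08-08

2021-08-08


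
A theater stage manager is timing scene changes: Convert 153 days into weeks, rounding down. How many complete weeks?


Total days: 153
Days per week: 7
Division: 153 / 7 = 21 remainder 6
Complete weeks: 21
Remaining days: 6

21


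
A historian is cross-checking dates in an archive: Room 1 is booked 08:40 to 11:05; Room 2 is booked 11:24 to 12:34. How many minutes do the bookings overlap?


Interval A: [520, 665] minutes from midnight
Interval B: [684, 754] minutes from midnight
Overlap start = max(520, 684) = 684
Overlap end = min(665, 754) = 665
End <= start, so the intervals do not overlap: 0 minutes

0


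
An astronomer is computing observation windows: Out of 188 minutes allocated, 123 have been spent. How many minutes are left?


Total budget: 188 minutes
Time used: 123 minutes
Remaining: 188 - 123 = 65 minutes
Percent used: 65.4%
Percent remaining: 34.6%

65


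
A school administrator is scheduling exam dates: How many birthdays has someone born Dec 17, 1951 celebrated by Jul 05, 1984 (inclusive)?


Birth: 1951-12-17
Reference: 1984-07-05
Year difference: 1984 - 1951 = 33
Has birthday (12-17) occurred by 07-05? No
Birthday not yet reached this year -> subtract 1
Age in full years: 32

32


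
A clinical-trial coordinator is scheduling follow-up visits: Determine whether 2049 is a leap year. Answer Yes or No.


Year: 2049
Divisible by 4? 2049 / 4 = 512.25 -> No
Not divisible by 4, so NOT a leap year

No


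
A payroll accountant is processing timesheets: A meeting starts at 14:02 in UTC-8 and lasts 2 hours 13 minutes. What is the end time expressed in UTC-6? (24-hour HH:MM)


Start: 14:02 in UTC-8
Step 1 - add duration:
  minutes: 2 + 13 = 15
  hours: 14 + 2 + 0 = 16
  end in UTC-8: 16:15
Step 2 - convert UTC-8 -> UTC-6:
  offset difference: -6 - (-8) = 2 hours
  16 + (2) = 18 -> mod 24 = 18
Result: 18:15 in UTC-6

18:15


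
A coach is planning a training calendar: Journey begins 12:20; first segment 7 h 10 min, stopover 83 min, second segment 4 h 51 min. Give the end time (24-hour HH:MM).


Depart: 12:20
Leg 1: +430 min -> 19:30
Layover: +83 min -> 20:53
Leg 2: +291 min -> 01:44
Total travel: 804 minutes = 13h 24m
Arrival: 01:44

01:44


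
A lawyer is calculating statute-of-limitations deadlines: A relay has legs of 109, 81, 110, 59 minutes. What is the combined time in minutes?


Durations: 109, 81, 110, 59
Running sum: 109
+ 81 = 190
+ 110 = 300
+ 59 = 359
Total duration: 359 minutes
That is 5 hours and 59 minutes

359


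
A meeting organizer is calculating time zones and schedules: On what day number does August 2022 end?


Month: August
Year: 2022
August is a 31-day month
Total: 31 days

31


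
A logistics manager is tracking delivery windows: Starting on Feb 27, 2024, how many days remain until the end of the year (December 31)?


Start: February 27, 2024
End: December 31, 2024
Days left in February: 2
March: 31
April: 30
May: 31
June: 30
... plus remaining months
Sum of remaining months: 306
Total: 2 + 306 = 308

308


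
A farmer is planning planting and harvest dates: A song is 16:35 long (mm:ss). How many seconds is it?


Minutes: 16
Extra seconds: 35
Seconds per minute: 60
Minutes to seconds: 16 x 60 = 960
Total: 960 + 35 = 995

995


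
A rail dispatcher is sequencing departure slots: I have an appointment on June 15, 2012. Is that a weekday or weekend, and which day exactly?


Date: 2012-06-15
January 1, 2012 is a Sunday
Day of year: 167
Offset from Jan 1: 166 days
166 mod 7 = 5
Result: Friday

Friday


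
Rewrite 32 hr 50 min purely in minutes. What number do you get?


Hours: 32
Extra minutes: 50
Minutes per hour: 60
Hours to minutes: 32 x 60 = 1920
Total: 1920 + 50 = 1970

1970


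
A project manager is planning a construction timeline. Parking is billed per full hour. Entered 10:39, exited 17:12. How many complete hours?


Start: 10:39
End: 17:12
Hour difference: 17 - 10 = 7 hours
Minute difference: 12 - 39 = -27 minutes
Total minutes: 393
Complete hours: 393 / 60 = 6 (remainder 33)

6


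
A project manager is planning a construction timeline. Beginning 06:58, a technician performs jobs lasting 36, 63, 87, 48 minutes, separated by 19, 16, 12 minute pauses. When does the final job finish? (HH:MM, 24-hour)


Start: 06:58 = 418 min from midnight
  after task 1 (36 min): 07:34
  after break (19 min): 07:53
  after task 2 (63 min): 08:56
  after break (16 min): 09:12
  after task 3 (87 min): 10:39
  after break (12 min): 10:51
  after task 4 (48 min): 11:39
Total elapsed: 281 minutes
End time: 11:39

11:39


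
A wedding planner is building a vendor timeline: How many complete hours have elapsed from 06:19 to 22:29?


Start: 06:19
End: 22:29
Hour difference: 22 - 6 = 16 hours
Minute difference: 29 - 19 = 10 minutes
Total minutes: 970
Complete hours: 970 / 60 = 16 (remainder 10)

16


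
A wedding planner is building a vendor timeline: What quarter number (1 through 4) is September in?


Month: September (month 9)
Q1: January-March (months 1-3)
Q2: April-June (months 4-6)
Q3: July-September (months 7-9)
Q4: October-December (months 10-12)
Month 9 falls in Q3

3


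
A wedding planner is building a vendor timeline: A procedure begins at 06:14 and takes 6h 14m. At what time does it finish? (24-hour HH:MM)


Start time: 06:14
Adding: 6 hours 14 minutes
Minutes: 14 + 14 = 28
Hours: 6 + 6 + 0 = 12
Result: 12:28

12:28


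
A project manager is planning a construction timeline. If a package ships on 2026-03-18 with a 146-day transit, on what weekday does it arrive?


Start: 2026-03-18 (Wednesday)
Step 1 - find target date: add 146 days
  2026-03-18 + 146 days = 2026-08-11
Step 2 - day of week:
  146 mod 7 = 6
  Wednesday + 6 days -> Tuesday
Result: Tuesday (2026-08-11)

Tuesday


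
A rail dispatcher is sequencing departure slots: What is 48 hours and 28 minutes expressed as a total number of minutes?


Hours: 48
Minutes: 28
Convert hours to minutes: 48 x 60 = 2880
Add remaining minutes: 2880 + 28 = 2908

2908


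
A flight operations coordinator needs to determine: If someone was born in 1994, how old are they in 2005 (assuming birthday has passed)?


Birth year: 1994
Current year: 2005
Age = current year - birth year
Age = 2005 - 1994 = 11

11


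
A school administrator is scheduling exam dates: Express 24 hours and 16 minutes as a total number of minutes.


Hours: 24
Extra minutes: 16
Minutes per hour: 60
Hours to minutes: 24 x 60 = 1440
Total: 1440 + 16 = 1456

1456


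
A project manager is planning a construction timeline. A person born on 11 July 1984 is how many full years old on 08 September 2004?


Birth: 1984-07-11
Reference: 2004-09-08
Year difference: 2004 - 1984 = 20
Has birthday (07-11) occurred by 09-08? Yes
Age in full years: 20

20


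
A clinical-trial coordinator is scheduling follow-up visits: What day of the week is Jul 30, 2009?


Date: 2009-07-30
January 1, 2009 is a Thursday
Day of year: 211
Offset from Jan 1: 210 days
210 mod 7 = 0
Result: Thursday

Thursday


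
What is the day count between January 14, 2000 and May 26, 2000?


Start date: 2000-01-14
End date: 2000-05-26
Jan 2000: +18 days
Feb 2000: +29 days
Mar 2000: +31 days
Apr 2000: +30 days
May 2000: +25 days
Total: 133 days

133


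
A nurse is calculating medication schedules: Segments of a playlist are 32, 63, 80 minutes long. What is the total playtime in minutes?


Durations: 32, 63, 80
Running sum: 32
+ 63 = 95
+ 80 = 175
Total duration: 175 minutes
That is 2 hours and 55 minutes

175


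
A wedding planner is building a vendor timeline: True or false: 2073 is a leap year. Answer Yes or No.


Year: 2073
Divisible by 4? 2073 / 4 = 518.25 -> No
Not divisible by 4, so NOT a leap year

No


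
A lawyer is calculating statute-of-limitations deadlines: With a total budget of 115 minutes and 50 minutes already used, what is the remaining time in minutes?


Total budget: 115 minutes
Time used: 50 minutes
Remaining: 115 - 50 = 65 minutes
Percent used: 43.5%
Percent remaining: 56.5%

65


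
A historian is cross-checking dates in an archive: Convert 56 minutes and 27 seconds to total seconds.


Minutes: 56
Extra seconds: 27
Seconds per minute: 60
Minutes to seconds: 56 x 60 = 3360
Total: 3360 + 27 = 3387

3387


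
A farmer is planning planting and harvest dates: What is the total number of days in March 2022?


Month: March
Year: 2022
March is a 31-day month
Total: 31 days

31


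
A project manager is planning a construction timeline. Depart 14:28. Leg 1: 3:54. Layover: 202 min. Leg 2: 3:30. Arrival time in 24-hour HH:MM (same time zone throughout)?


Depart: 14:28
Leg 1: +234 min -> 18:22
Layover: +202 min -> 21:44
Leg 2: +210 min -> 01:14
Total travel: 646 minutes = 10h 46m
Arrival: 01:14

01:14


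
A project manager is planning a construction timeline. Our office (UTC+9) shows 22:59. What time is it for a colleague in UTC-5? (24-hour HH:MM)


Local time: 22:59 at UTC+9 (offset 9h)
Target zone: UTC-5 (offset -5h)
Difference: -5 - (9) = -14 hours
Calculation: 22 + (-14) = 8
Result: 08:59

08:59


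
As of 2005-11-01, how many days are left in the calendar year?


Start: November 01, 2005
End: December 31, 2005
Days left in November: 29
December: 31
Sum of remaining months: 31
Total: 29 + 31 = 60

60


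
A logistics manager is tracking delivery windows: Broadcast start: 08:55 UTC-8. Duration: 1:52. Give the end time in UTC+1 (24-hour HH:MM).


Start: 08:55 in UTC-8
Step 1 - add duration:
  minutes: 55 + 52 = 107 (carry 1h)
  hours: 8 + 1 + 1 = 10
  end in UTC-8: 10:47
Step 2 - convert UTC-8 -> UTC+1:
  offset difference: 1 - (-8) = 9 hours
  10 + (9) = 19 -> mod 24 = 19
Result: 19:47 in UTC+1

19:47


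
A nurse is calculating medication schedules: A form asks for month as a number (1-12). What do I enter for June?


Calendar month order:
5. May
6. June <--
7. July
June is month number 6

6


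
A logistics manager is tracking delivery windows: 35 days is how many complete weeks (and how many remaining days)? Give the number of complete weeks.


Total days: 35
Days per week: 7
Division: 35 / 7 = 5 remainder 0
Complete weeks: 5
Remaining days: 0

5


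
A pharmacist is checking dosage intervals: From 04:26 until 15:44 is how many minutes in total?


Start time: 04:26 = 266 minutes from midnight
End time: 15:44 = 944 minutes from midnight
Difference: 944 - 266 = 678 minutes
That is 11 hours and 18 minutes

678


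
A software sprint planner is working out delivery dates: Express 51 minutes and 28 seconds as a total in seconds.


Minutes: 51
Seconds: 28
Convert minutes to seconds: 51 x 60 = 3060
Add remaining seconds: 3060 + 28 = 3088

3088


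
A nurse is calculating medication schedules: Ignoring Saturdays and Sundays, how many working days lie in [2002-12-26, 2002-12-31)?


Start: 2002-12-26 (Thursday)
End (exclusive): 2002-12-31 (Tuesday)
Total calendar days: 5
Full weeks: 5 // 7 = 0 -> 0 weekdays
Remaining 5 days starting on Thursday:
  Thu(w), Fri(w), Sat(-), Sun(-), Mon(w) -> 3 weekdays
Total business days: 0 + 3 = 3

3


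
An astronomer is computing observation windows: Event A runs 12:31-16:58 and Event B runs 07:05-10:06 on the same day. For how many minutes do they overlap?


Interval A: [751, 1018] minutes from midnight
Interval B: [425, 606] minutes from midnight
Overlap start = max(751, 425) = 751
Overlap end = min(1018, 606) = 606
End <= start, so the intervals do not overlap: 0 minutes

0


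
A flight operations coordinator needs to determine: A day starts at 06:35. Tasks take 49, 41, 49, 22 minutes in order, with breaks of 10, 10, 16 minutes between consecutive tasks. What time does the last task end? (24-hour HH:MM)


Start: 06:35 = 395 min from midnight
  after task 1 (49 min): 07:24
  after break (10 min): 07:34
  after task 2 (41 min): 08:15
  after break (10 min): 08:25
  after task 3 (49 min): 09:14
  after break (16 min): 09:30
  after task 4 (22 min): 09:52
Total elapsed: 197 minutes
End time: 09:52

09:52


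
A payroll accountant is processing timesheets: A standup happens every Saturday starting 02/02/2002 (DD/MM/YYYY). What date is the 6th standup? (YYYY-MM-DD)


First occurrence: 2002-02-02 (occurrence 1)
Each occurrence is 7 days after the previous.
Occurrence 6 is 5 weeks after the first.
5 weeks = 35 days
2002-02-02 + 35 days = 2002-03-09

2002-03-09


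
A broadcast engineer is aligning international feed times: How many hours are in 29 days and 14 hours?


Days: 29
Extra hours: 14
Hours per day: 24
Days to hours: 29 x 24 = 696
Total: 696 + 14 = 710

710


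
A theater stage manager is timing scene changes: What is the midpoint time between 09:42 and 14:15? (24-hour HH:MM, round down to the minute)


Start time: 09:42 = 582 minutes from midnight
End time: 14:15 = 855 minutes from midnight
Sum: 582 + 855 = 1437
Midpoint: 1437 / 2 = 718 minutes
Convert: 718 / 60 = 11 hours, 58 minutes
Result: 11:58

11:58


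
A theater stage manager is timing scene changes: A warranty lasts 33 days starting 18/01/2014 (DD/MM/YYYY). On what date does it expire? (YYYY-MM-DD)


Start: 2014-01-18
Adding 33 days
Days remaining in January: 13
After January: 20 days still to add
February 2014 has 28 days, need 20
Result: 2014-02-20

2014-02-20


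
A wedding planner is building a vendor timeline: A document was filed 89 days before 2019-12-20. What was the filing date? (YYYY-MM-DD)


Start: 2019-12-20
Subtracting 89 days
Days already passed in December: 20
After going back through December: 69 more days to subtract
November 2019: 30 days, 39 remaining
October 2019: 31 days, 8 remaining
September 2019 has 30 days, need 8
Result: 2019-09-22

2019-09-22


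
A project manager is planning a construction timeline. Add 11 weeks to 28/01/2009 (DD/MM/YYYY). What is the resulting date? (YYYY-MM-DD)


Start: 2009-01-28
Weeks to add: 11
Convert to days: 11 x 7 = 77 days
Add 77 days to 2009-01-28
Result: 2009-04-15

2009-04-15


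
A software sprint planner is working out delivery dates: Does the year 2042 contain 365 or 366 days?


Year: 2042
Check leap year rules:
Divisible by 4? No
2042 is not a leap year
Days: 365

365


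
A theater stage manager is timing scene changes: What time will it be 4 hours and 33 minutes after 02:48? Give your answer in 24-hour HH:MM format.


Start time: 02:48
Adding: 4 hours 33 minutes
Minutes: 48 + 33 = 81
Minute overflow: 81 >= 60, so carry 1 hour, minutes = 21
Hours: 2 + 4 + 1 = 7
Result: 07:21

07:21


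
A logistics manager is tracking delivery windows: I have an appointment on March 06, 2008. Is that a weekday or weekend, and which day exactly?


Date: 2008-03-06
January 1, 2008 is a Tuesday
Day of year: 66
Offset from Jan 1: 65 days
65 mod 7 = 2
Result: Thursday

Thursday


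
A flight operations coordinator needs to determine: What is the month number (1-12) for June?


Calendar month order:
5. May
6. June <--
7. July
June is month number 6

6


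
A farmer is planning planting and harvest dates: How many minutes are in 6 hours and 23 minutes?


Hours: 6
Minutes: 23
Convert hours to minutes: 6 x 60 = 360
Add remaining minutes: 360 + 23 = 383

383


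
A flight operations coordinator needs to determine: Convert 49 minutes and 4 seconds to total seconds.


Minutes: 49
Extra seconds: 4
Seconds per minute: 60
Minutes to seconds: 49 x 60 = 2940
Total: 2940 + 4 = 2944

2944


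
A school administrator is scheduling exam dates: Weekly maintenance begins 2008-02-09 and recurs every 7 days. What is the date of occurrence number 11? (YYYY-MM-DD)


First occurrence: 2008-02-09 (occurrence 1)
Each occurrence is 7 days after the previous.
Occurrence 11 is 10 weeks after the first.
10 weeks = 70 days
2008-02-09 + 70 days = 2008-04-19

2008-04-19


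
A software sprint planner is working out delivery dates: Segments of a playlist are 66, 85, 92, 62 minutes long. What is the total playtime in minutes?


Durations: 66, 85, 92, 62
Running sum: 66
+ 85 = 151
+ 92 = 243
+ 62 = 305
Total duration: 305 minutes
That is 5 hours and 5 minutes

305


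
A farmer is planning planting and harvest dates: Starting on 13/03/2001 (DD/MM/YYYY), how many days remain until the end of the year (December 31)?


Start: March 13, 2001
End: December 31, 2001
Days left in March: 18
April: 30
May: 31
June: 30
July: 31
... plus remaining months
Sum of remaining months: 275
Total: 18 + 275 = 293

293


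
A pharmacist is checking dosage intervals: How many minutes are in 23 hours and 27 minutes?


Hours: 23
Extra minutes: 27
Minutes per hour: 60
Hours to minutes: 23 x 60 = 1380
Total: 1380 + 27 = 1407

1407


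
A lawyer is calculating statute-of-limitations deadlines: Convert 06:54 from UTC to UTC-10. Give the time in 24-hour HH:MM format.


Local time: 06:54 at UTC (offset 0h)
Target zone: UTC-10 (offset -10h)
Difference: -10 - (0) = -10 hours
Calculation: 6 + (-10) = -4
Wraparound: (-4) mod 24 = 20
Result: 20:54

20:54


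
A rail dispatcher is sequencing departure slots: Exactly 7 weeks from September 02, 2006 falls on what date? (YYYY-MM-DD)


Start: 2006-09-02
Weeks to add: 7
Convert to days: 7 x 7 = 49 days
Add 49 days to 2006-09-02
Result: 2006-10-21

2006-10-21


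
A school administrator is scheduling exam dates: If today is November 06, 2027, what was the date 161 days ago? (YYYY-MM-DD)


Start: 2027-11-06
Subtracting 161 days
Days already passed in November: 6
After going back through November: 155 more days to subtract
October 2027: 31 days, 124 remaining
September 2027: 30 days, 94 remaining
August 2027: 31 days, 63 remaining
July 2027: 31 days, 32 remaining
Result: 2027-05-29

2027-05-29


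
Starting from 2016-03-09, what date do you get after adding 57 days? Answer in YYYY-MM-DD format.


Start: 2016-03-09
Adding 57 days
Days remaining in March: 22
After March: 35 days still to add
April 2016: 30 days, 5 remaining
May 2016 has 31 days, need 5
Result: 2016-05-05

2016-05-05


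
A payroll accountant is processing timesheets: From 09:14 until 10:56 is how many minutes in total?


Start time: 09:14 = 554 minutes from midnight
End time: 10:56 = 656 minutes from midnight
Difference: 656 - 554 = 102 minutes
That is 1 hours and 42 minutes

102


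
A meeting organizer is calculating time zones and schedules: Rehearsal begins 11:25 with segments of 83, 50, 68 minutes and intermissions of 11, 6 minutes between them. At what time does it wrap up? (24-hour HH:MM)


Start: 11:25 = 685 min from midnight
  after task 1 (83 min): 12:48
  after break (11 min): 12:59
  after task 2 (50 min): 13:49
  after break (6 min): 13:55
  after task 3 (68 min): 15:03
Total elapsed: 218 minutes
End time: 15:03

15:03


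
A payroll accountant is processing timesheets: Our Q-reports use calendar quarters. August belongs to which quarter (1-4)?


Month: August (month 8)
Q1: January-March (months 1-3)
Q2: April-June (months 4-6)
Q3: July-September (months 7-9)
Q4: October-December (months 10-12)
Month 8 falls in Q3

3


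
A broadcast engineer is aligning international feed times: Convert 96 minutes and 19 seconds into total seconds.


Minutes: 96
Seconds: 19
Convert minutes to seconds: 96 x 60 = 5760
Add remaining seconds: 5760 + 19 = 5779

5779


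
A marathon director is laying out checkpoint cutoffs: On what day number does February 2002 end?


Month: February
Year: 2002
2002 is not a leap year
February has 28 days
Total: 28 days

28


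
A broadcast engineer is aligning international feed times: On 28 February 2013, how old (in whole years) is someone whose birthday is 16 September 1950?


Birth: 1950-09-16
Reference: 2013-02-28
Year difference: 2013 - 1950 = 63
Has birthday (09-16) occurred by 02-28? No
Birthday not yet reached this year -> subtract 1
Age in full years: 62

62


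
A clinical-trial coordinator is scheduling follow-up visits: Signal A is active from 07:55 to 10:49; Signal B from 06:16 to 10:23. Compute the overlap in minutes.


Interval A: [475, 649] minutes from midnight
Interval B: [376, 623] minutes from midnight
Overlap start = max(475, 376) = 475
Overlap end = min(649, 623) = 623
Overlap = 623 - 475 = 148 minutes

148


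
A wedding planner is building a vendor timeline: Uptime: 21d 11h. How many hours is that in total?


Days: 21
Extra hours: 11
Hours per day: 24
Days to hours: 21 x 24 = 504
Total: 504 + 11 = 515

515


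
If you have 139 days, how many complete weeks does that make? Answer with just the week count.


Total days: 139
Days per week: 7
Division: 139 / 7 = 19 remainder 6
Complete weeks: 19
Remaining days: 6

19


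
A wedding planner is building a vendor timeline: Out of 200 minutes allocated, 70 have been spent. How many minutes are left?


Total budget: 200 minutes
Time used: 70 minutes
Remaining: 200 - 70 = 130 minutes
Percent used: 35.0%
Percent remaining: 65.0%

130


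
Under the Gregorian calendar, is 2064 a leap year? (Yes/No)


Year: 2064
Divisible by 4? 2064 / 4 = 516.0 -> Yes
Divisible by 100? 2064 / 100 = 20.64 -> No
Divisible by 4 but not 100, so it IS a leap year

Yes


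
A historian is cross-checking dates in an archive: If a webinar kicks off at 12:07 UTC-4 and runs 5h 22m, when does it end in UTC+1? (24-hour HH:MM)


Start: 12:07 in UTC-4
Step 1 - add duration:
  minutes: 7 + 22 = 29
  hours: 12 + 5 + 0 = 17
  end in UTC-4: 17:29
Step 2 - convert UTC-4 -> UTC+1:
  offset difference: 1 - (-4) = 5 hours
  17 + (5) = 22 -> mod 24 = 22
Result: 22:29 in UTC+1

22:29


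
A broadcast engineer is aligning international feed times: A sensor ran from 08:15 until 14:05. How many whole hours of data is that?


Start: 08:15
End: 14:05
Hour difference: 14 - 8 = 6 hours
Minute difference: 5 - 15 = -10 minutes
Total minutes: 350
Complete hours: 350 / 60 = 5 (remainder 50)

5


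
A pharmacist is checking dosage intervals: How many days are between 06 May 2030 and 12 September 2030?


Start date: 2030-05-06
End date: 2030-09-12
May 2030: +26 days
Jun 2030: +30 days
Jul 2030: +31 days
Aug 2030: +31 days
Sep 2030: +11 days
Total: 129 days

129


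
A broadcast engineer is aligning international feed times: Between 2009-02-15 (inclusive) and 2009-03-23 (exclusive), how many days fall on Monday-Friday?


Start: 2009-02-15 (Sunday)
End (exclusive): 2009-03-23 (Monday)
Total calendar days: 36
Full weeks: 36 // 7 = 5 -> 25 weekdays
Remaining 1 days starting on Sunday:
  Sun(-) -> 0 weekdays
Total business days: 25 + 0 = 25

25


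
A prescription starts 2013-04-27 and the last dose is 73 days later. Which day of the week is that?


Start: 2013-04-27 (Saturday)
Step 1 - find target date: add 73 days
  2013-04-27 + 73 days = 2013-07-09
Step 2 - day of week:
  73 mod 7 = 3
  Saturday + 3 days -> Tuesday
Result: Tuesday (2013-07-09)

Tuesday


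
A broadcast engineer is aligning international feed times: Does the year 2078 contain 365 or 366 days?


Year: 2078
Check leap year rules:
Divisible by 4? No
2078 is not a leap year
Days: 365

365


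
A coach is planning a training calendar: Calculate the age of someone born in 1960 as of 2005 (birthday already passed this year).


Birth year: 1960
Current year: 2005
Age = current year - birth year
Age = 2005 - 1960 = 45

45


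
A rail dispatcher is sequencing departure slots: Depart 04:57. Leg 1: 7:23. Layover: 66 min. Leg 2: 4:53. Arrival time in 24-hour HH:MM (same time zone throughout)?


Depart: 04:57
Leg 1: +443 min -> 12:20
Layover: +66 min -> 13:26
Leg 2: +293 min -> 18:19
Total travel: 802 minutes = 13h 22m
Arrival: 18:19

18:19


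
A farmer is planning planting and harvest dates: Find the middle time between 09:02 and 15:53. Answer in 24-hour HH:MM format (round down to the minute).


Start time: 09:02 = 542 minutes from midnight
End time: 15:53 = 953 minutes from midnight
Sum: 542 + 953 = 1495
Midpoint: 1495 / 2 = 747 minutes
Convert: 747 / 60 = 12 hours, 27 minutes
Result: 12:27

12:27


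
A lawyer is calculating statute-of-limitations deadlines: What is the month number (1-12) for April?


Calendar month order:
3. March
4. April <--
5. May
April is month number 4

4


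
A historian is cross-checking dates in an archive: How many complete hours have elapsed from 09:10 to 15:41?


Start: 09:10
End: 15:41
Hour difference: 15 - 9 = 6 hours
Minute difference: 41 - 10 = 31 minutes
Total minutes: 391
Complete hours: 391 / 60 = 6 (remainder 31)

6


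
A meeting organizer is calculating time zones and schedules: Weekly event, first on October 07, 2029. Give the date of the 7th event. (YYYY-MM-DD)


First occurrence: 2029-10-07 (occurrence 1)
Each occurrence is 7 days after the previous.
Occurrence 7 is 6 weeks after the first.
6 weeks = 42 days
2029-10-07 + 42 days = 2029-11-18

2029-11-18


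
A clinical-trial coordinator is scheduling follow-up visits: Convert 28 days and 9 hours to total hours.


Days: 28
Extra hours: 9
Hours per day: 24
Days to hours: 28 x 24 = 672
Total: 672 + 9 = 681

681


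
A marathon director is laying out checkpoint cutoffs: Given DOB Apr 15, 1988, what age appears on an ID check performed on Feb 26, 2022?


Birth: 1988-04-15
Reference: 2022-02-26
Year difference: 2022 - 1988 = 34
Has birthday (04-15) occurred by 02-26? No
Birthday not yet reached this year -> subtract 1
Age in full years: 33

33


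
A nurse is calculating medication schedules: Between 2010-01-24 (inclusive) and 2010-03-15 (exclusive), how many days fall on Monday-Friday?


Start: 2010-01-24 (Sunday)
End (exclusive): 2010-03-15 (Monday)
Total calendar days: 50
Full weeks: 50 // 7 = 7 -> 35 weekdays
Remaining 1 days starting on Sunday:
  Sun(-) -> 0 weekdays
Total business days: 35 + 0 = 35

35


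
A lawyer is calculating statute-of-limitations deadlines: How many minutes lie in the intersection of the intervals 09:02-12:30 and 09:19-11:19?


Interval A: [542, 750] minutes from midnight
Interval B: [559, 679] minutes from midnight
Overlap start = max(542, 559) = 559
Overlap end = min(750, 679) = 679
Overlap = 679 - 559 = 120 minutes

120


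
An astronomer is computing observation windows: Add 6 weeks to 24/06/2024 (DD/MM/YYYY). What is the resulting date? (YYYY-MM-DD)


Start: 2024-06-24
Weeks to add: 6
Convert to days: 6 x 7 = 42 days
Add 42 days to 2024-06-24
Result: 2024-08-05

2024-08-05


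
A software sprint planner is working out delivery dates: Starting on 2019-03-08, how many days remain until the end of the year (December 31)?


Start: March 08, 2019
End: December 31, 2019
Days left in March: 23
April: 30
May: 31
June: 30
July: 31
... plus remaining months
Sum of remaining months: 275
Total: 23 + 275 = 298

298


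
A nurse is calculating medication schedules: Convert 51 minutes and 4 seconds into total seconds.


Minutes: 51
Seconds: 4
Convert minutes to seconds: 51 x 60 = 3060
Add remaining seconds: 3060 + 4 = 3064

3064


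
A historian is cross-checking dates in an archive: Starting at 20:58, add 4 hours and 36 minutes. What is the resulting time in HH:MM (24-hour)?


Start time: 20:58
Adding: 4 hours 36 minutes
Minutes: 58 + 36 = 94
Minute overflow: 94 >= 60, so carry 1 hour, minutes = 34
Hours: 20 + 4 + 1 = 25
Hour wraparound: 25 mod 24 = 1
Result: 01:34

01:34


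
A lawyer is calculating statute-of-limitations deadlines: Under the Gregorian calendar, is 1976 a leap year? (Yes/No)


Year: 1976
Divisible by 4? 1976 / 4 = 494.0 -> Yes
Divisible by 100? 1976 / 100 = 19.76 -> No
Divisible by 4 but not 100, so it IS a leap year

Yes


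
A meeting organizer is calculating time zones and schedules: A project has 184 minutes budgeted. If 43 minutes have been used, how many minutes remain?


Total budget: 184 minutes
Time used: 43 minutes
Remaining: 184 - 43 = 141 minutes
Percent used: 23.4%
Percent remaining: 76.6%

141


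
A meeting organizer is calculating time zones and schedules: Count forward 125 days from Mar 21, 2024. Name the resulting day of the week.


Start: 2024-03-21 (Thursday)
Step 1 - find target date: add 125 days
  2024-03-21 + 125 days = 2024-07-24
Step 2 - day of week:
  125 mod 7 = 6
  Thursday + 6 days -> Wednesday
Result: Wednesday (2024-07-24)

Wednesday


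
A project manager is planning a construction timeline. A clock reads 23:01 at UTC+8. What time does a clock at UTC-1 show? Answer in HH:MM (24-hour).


Local time: 23:01 at UTC+8 (offset 8h)
Target zone: UTC-1 (offset -1h)
Difference: -1 - (8) = -9 hours
Calculation: 23 + (-9) = 14
Result: 14:01

14:01


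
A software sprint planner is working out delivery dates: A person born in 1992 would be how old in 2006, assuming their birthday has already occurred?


Birth year: 1992
Current year: 2006
Age = current year - birth year
Age = 2006 - 1992 = 14

14


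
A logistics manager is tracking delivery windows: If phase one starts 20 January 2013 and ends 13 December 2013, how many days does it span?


Start date: 2013-01-20
End date: 2013-12-13
Jan 2013: +12 days
Feb 2013: +28 days
Mar 2013: +31 days
... (9 more months)
Total: 327 days

327


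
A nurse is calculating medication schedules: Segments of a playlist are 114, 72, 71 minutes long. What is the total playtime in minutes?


Durations: 114, 72, 71
Running sum: 114
+ 72 = 186
+ 71 = 257
Total duration: 257 minutes
That is 4 hours and 17 minutes

257


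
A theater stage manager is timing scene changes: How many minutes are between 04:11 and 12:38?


Start time: 04:11 = 251 minutes from midnight
End time: 12:38 = 758 minutes from midnight
Difference: 758 - 251 = 507 minutes
That is 8 hours and 27 minutes

507


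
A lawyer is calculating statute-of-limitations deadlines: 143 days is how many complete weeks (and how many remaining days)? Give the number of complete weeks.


Total days: 143
Days per week: 7
Division: 143 / 7 = 20 remainder 3
Complete weeks: 20
Remaining days: 3

20


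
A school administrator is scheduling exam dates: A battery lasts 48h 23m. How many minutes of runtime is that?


Hours: 48
Extra minutes: 23
Minutes per hour: 60
Hours to minutes: 48 x 60 = 2880
Total: 2880 + 23 = 2903

2903


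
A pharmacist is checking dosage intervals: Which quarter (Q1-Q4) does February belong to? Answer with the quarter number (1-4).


Month: February (month 2)
Q1: January-March (months 1-3)
Q2: April-June (months 4-6)
Q3: July-September (months 7-9)
Q4: October-December (months 10-12)
Month 2 falls in Q1

1


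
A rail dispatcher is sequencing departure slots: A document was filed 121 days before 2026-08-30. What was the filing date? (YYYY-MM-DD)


Start: 2026-08-30
Subtracting 121 days
Days already passed in August: 30
After going back through August: 91 more days to subtract
July 2026: 31 days, 60 remaining
June 2026: 30 days, 30 remaining
May 2026 has 31 days, need 30
Result: 2026-05-01

2026-05-01


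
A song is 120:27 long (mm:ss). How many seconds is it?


Minutes: 120
Extra seconds: 27
Seconds per minute: 60
Minutes to seconds: 120 x 60 = 7200
Total: 7200 + 27 = 7227

7227


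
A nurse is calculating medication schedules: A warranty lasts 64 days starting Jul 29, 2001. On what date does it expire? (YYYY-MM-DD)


Start: 2001-07-29
Adding 64 days
Days remaining in July: 2
After July: 62 days still to add
August 2001: 31 days, 31 remaining
September 2001: 30 days, 1 remaining
October 2001 has 31 days, need 1
Result: 2001-10-01

2001-10-01


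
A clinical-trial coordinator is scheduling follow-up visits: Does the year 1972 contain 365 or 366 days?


Year: 1972
Check leap year rules:
Divisible by 4? Yes
Divisible by 100? No
1972 is a leap year
Days: 366

366


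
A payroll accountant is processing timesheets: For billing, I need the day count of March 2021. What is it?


Month: March
Year: 2021
March is a 31-day month
Total: 31 days

31


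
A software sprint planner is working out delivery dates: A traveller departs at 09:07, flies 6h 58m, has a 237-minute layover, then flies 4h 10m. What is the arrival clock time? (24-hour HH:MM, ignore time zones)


Depart: 09:07
Leg 1: +418 min -> 16:05
Layover: +237 min -> 20:02
Leg 2: +250 min -> 00:12
Total travel: 905 minutes = 15h 5m
Arrival: 00:12

00:12


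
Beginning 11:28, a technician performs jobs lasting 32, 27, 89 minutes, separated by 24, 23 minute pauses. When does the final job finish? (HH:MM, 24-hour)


Start: 11:28 = 688 min from midnight
  after task 1 (32 min): 12:00
  after break (24 min): 12:24
  after task 2 (27 min): 12:51
  after break (23 min): 13:14
  after task 3 (89 min): 14:43
Total elapsed: 195 minutes
End time: 14:43

14:43


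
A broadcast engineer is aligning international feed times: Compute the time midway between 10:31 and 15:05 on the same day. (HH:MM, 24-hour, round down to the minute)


Start time: 10:31 = 631 minutes from midnight
End time: 15:05 = 905 minutes from midnight
Sum: 631 + 905 = 1536
Midpoint: 1536 / 2 = 768 minutes
Convert: 768 / 60 = 12 hours, 48 minutes
Result: 12:48

12:48


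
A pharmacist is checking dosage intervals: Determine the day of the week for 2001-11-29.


Date: 2001-11-29
January 1, 2001 is a Monday
Day of year: 333
Offset from Jan 1: 332 days
332 mod 7 = 3
Result: Thursday

Thursday


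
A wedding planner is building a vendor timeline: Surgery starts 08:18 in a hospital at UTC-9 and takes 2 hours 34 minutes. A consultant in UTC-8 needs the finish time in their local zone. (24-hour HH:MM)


Start: 08:18 in UTC-9
Step 1 - add duration:
  minutes: 18 + 34 = 52
  hours: 8 + 2 + 0 = 10
  end in UTC-9: 10:52
Step 2 - convert UTC-9 -> UTC-8:
  offset difference: -8 - (-9) = 1 hours
  10 + (1) = 11 -> mod 24 = 11
Result: 11:52 in UTC-8

11:52


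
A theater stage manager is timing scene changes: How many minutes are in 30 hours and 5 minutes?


Hours: 30
Minutes: 5
Convert hours to minutes: 30 x 60 = 1800
Add remaining minutes: 1800 + 5 = 1805

1805


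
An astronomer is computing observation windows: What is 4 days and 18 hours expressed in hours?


Days: 4
Extra hours: 18
Hours per day: 24
Days to hours: 4 x 24 = 96
Total: 96 + 18 = 114

114


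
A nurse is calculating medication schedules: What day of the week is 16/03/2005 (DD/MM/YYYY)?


Date: 2005-03-16
January 1, 2005 is a Saturday
Day of year: 75
Offset from Jan 1: 74 days
74 mod 7 = 4
Result: Wednesday

Wednesday


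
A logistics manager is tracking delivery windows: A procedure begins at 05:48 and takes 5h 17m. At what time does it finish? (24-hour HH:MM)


Start time: 05:48
Adding: 5 hours 17 minutes
Minutes: 48 + 17 = 65
Minute overflow: 65 >= 60, so carry 1 hour, minutes = 5
Hours: 5 + 5 + 1 = 11
Result: 11:05

11:05


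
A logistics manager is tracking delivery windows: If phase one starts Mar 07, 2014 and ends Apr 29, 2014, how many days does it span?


Start date: 2014-03-07
End date: 2014-04-29
Mar 2014: +25 days
Apr 2014: +28 days
Total: 53 days

53


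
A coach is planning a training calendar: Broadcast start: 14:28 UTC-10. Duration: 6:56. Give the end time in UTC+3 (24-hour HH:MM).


Start: 14:28 in UTC-10
Step 1 - add duration:
  minutes: 28 + 56 = 84 (carry 1h)
  hours: 14 + 6 + 1 = 21
  end in UTC-10: 21:24
Step 2 - convert UTC-10 -> UTC+3:
  offset difference: 3 - (-10) = 13 hours
  21 + (13) = 34 -> mod 24 = 10
Result: 10:24 in UTC+3

10:24


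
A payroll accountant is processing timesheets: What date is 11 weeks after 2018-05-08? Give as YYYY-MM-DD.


Start: 2018-05-08
Weeks to add: 11
Convert to days: 11 x 7 = 77 days
Add 77 days to 2018-05-08
Result: 2018-07-24

2018-07-24


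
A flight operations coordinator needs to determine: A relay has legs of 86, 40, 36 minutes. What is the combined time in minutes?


Durations: 86, 40, 36
Running sum: 86
+ 40 = 126
+ 36 = 162
Total duration: 162 minutes
That is 2 hours and 42 minutes

162


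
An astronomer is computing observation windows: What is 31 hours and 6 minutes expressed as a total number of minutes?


Hours: 31
Minutes: 6
Convert hours to minutes: 31 x 60 = 1860
Add remaining minutes: 1860 + 6 = 1866

1866


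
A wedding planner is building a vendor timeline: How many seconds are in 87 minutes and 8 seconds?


Minutes: 87
Seconds: 8
Convert minutes to seconds: 87 x 60 = 5220
Add remaining seconds: 5220 + 8 = 5228

5228


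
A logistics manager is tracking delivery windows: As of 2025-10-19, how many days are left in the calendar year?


Start: October 19, 2025
End: December 31, 2025
Days left in October: 12
November: 30
December: 31
Sum of remaining months: 61
Total: 12 + 61 = 73

73


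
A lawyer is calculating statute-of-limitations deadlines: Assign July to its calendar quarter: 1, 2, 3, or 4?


Month: July (month 7)
Q1: January-March (months 1-3)
Q2: April-June (months 4-6)
Q3: July-September (months 7-9)
Q4: October-December (months 10-12)
Month 7 falls in Q3

3


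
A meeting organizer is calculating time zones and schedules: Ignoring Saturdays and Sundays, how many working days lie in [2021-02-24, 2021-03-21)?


Start: 2021-02-24 (Wednesday)
End (exclusive): 2021-03-21 (Sunday)
Total calendar days: 25
Full weeks: 25 // 7 = 3 -> 15 weekdays
Remaining 4 days starting on Wednesday:
  Wed(w), Thu(w), Fri(w), Sat(-) -> 3 weekdays
Total business days: 15 + 3 = 18

18


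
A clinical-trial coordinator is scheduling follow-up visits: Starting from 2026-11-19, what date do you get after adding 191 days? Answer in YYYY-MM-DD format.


Start: 2026-11-19
Adding 191 days
Days remaining in November: 11
After November: 180 days still to add
December 2026: 31 days, 149 remaining
January 2027: 31 days, 118 remaining
February 2027: 28 days, 90 remaining
March 2027: 31 days, 59 remaining
Result: 2027-05-29

2027-05-29


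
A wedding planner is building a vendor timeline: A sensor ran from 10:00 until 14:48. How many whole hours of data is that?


Start: 10:00
End: 14:48
Hour difference: 14 - 10 = 4 hours
Minute difference: 48 - 0 = 48 minutes
Total minutes: 288
Complete hours: 288 / 60 = 4 (remainder 48)

4
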